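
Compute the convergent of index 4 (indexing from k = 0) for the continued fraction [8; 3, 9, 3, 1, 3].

957/115

Using pₖ = aₖpₖ₋₁ + pₖ₋₂, qₖ = aₖqₖ₋₁ + qₖ₋₂ (with p₋₁=1, p₋₂=0, q₋₁=0, q₋₂=1):
  k=0: a=8, p=8, q=1
  k=1: a=3, p=25, q=3
  k=2: a=9, p=233, q=28
  k=3: a=3, p=724, q=87
  k=4: a=1, p=957, q=115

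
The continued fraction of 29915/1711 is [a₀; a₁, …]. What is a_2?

29915 = 17·1711 + 828   →  a_0 = 17
1711 = 2·828 + 55   →  a_1 = 2
828 = 15·55 + 3   →  a_2 = 15

15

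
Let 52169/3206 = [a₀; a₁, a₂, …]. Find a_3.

2

52169 = 16·3206 + 873   →  a_0 = 16
3206 = 3·873 + 587   →  a_1 = 3
873 = 1·587 + 286   →  a_2 = 1
587 = 2·286 + 15   →  a_3 = 2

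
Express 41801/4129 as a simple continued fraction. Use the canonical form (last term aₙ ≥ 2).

41801 = 10·4129 + 511
4129 = 8·511 + 41
511 = 12·41 + 19
41 = 2·19 + 3
19 = 6·3 + 1
3 = 3·1 + 0  (stop)
So 41801/4129 = [10; 8, 12, 2, 6, 3].

[10; 8, 12, 2, 6, 3]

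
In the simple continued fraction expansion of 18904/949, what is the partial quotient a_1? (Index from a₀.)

1

18904 = 19·949 + 873   →  a_0 = 19
949 = 1·873 + 76   →  a_1 = 1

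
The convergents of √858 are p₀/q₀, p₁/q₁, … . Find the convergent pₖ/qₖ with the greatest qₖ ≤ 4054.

√858 = [29; 3, 2, 3, 58, …] (period length 4).
Convergents:
  p_0/q_0 = 29/1
  p_1/q_1 = 88/3
  p_2/q_2 = 205/7
  p_3/q_3 = 703/24
  p_4/q_4 = 40979/1399
  p_5/q_5 = 123640/4221
q_4 = 1399 ≤ 4054 < 4221 = q_5, so the answer is 40979/1399.

40979/1399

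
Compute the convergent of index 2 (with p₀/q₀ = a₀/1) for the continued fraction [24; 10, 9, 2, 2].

2193/91

Using pₖ = aₖpₖ₋₁ + pₖ₋₂, qₖ = aₖqₖ₋₁ + qₖ₋₂ (with p₋₁=1, p₋₂=0, q₋₁=0, q₋₂=1):
  k=0: a=24, p=24, q=1
  k=1: a=10, p=241, q=10
  k=2: a=9, p=2193, q=91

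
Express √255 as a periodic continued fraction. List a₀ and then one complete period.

a₀ = ⌊√255⌋ = 15.
With m₀=0, d₀=1 and mₖ₊₁ = dₖaₖ − mₖ, dₖ₊₁ = (n − mₖ₊₁²)/dₖ, aₖ₊₁ = ⌊(a₀+mₖ₊₁)/dₖ₊₁⌋:
  k=1: m=15, d=30, a=1
  k=2: m=15, d=1, a=30
d=1 and a=2a₀=30 at k=2, so the next step gives (m, d) = (15, 30) again — its k=1 value — and the period has length 2.

[15; 1, 30]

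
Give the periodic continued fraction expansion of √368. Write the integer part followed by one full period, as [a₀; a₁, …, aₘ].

a₀ = ⌊√368⌋ = 19.

[19; 5, 2, 5, 38]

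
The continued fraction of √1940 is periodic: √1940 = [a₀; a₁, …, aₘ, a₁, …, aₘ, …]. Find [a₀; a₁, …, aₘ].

a₀ = ⌊√1940⌋ = 44.
With m₀=0, d₀=1 and mₖ₊₁ = dₖaₖ − mₖ, dₖ₊₁ = (n − mₖ₊₁²)/dₖ, aₖ₊₁ = ⌊(a₀+mₖ₊₁)/dₖ₊₁⌋:
  k=1: m=44, d=4, a=22
  k=2: m=44, d=1, a=88
d=1 and a=2a₀=88 at k=2, so the next step gives (m, d) = (44, 4) again — its k=1 value — and the period has length 2.

[44; 22, 88]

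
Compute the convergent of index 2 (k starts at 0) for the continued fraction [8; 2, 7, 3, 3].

Using pₖ = aₖpₖ₋₁ + pₖ₋₂, qₖ = aₖqₖ₋₁ + qₖ₋₂ (with p₋₁=1, p₋₂=0, q₋₁=0, q₋₂=1):
  k=0: a=8, p=8, q=1
  k=1: a=2, p=17, q=2
  k=2: a=7, p=127, q=15

127/15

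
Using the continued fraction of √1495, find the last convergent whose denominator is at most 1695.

26911/696

√1495 = [38; 1, 1, 1, 76, …] (period length 4).
Convergents:
  p_0/q_0 = 38/1
  p_1/q_1 = 39/1
  p_2/q_2 = 77/2
  p_3/q_3 = 116/3
  p_4/q_4 = 8893/230
  p_5/q_5 = 9009/233
  p_6/q_6 = 17902/463
  p_7/q_7 = 26911/696
  p_8/q_8 = 2063138/53359
q_7 = 696 ≤ 1695 < 53359 = q_8, so the answer is 26911/696.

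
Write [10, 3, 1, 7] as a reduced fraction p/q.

318/31

Fold from the inside: start with 7/1.
  1 + 1/7 = 8/7
  3 + 7/8 = 31/8
  10 + 8/31 = 318/31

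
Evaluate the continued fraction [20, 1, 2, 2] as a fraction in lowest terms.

Using pₖ = aₖpₖ₋₁ + pₖ₋₂ and qₖ = aₖqₖ₋₁ + qₖ₋₂:
  k=0: a=20, p=20, q=1
  k=1: a=1, p=21, q=1
  k=2: a=2, p=62, q=3
  k=3: a=2, p=145, q=7

145/7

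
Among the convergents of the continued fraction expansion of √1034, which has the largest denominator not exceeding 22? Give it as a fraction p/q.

418/13

√1034 = [32; 6, 2, 2, 2, 6, 64, …] (period length 6).
Convergents:
  p_0/q_0 = 32/1
  p_1/q_1 = 193/6
  p_2/q_2 = 418/13
  p_3/q_3 = 1029/32
q_2 = 13 ≤ 22 < 32 = q_3, so the answer is 418/13.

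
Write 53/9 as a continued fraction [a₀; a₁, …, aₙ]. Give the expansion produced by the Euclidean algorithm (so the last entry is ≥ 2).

53 = 5·9 + 8
9 = 1·8 + 1
8 = 8·1 + 0  (stop)
So 53/9 = [5; 1, 8].

[5; 1, 8]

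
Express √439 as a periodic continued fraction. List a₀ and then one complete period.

[20; 1, 19, 1, 40]

a₀ = ⌊√439⌋ = 20.
With m₀=0, d₀=1 and mₖ₊₁ = dₖaₖ − mₖ, dₖ₊₁ = (n − mₖ₊₁²)/dₖ, aₖ₊₁ = ⌊(a₀+mₖ₊₁)/dₖ₊₁⌋:
  k=1: m=20, d=39, a=1
  k=2: m=19, d=2, a=19
  k=3: m=19, d=39, a=1
  k=4: m=20, d=1, a=40
d=1 and a=2a₀=40 at k=4, so the next step gives (m, d) = (20, 39) again — its k=1 value — and the period has length 4.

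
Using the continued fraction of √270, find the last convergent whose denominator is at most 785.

5291/322

√270 = [16; 2, 3, 6, 3, 2, 32, …] (period length 6).
Convergents:
  p_0/q_0 = 16/1
  p_1/q_1 = 33/2
  p_2/q_2 = 115/7
  p_3/q_3 = 723/44
  p_4/q_4 = 2284/139
  p_5/q_5 = 5291/322
  p_6/q_6 = 171596/10443
q_5 = 322 ≤ 785 < 10443 = q_6, so the answer is 5291/322.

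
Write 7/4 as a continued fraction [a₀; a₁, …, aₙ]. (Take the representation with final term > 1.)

[1; 1, 3]

7 = 1×4 + 3
4 = 1×3 + 1
3 = 3×1 + 0  (stop)
So 7/4 = [1; 1, 3].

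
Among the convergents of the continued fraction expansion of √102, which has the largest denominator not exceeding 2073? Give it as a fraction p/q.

20401/2020

√102 = [10; 10, 20, …] (period length 2).
Convergents:
  p_0/q_0 = 10/1
  p_1/q_1 = 101/10
  p_2/q_2 = 2030/201
  p_3/q_3 = 20401/2020
  p_4/q_4 = 410050/40601
q_3 = 2020 ≤ 2073 < 40601 = q_4, so the answer is 20401/2020.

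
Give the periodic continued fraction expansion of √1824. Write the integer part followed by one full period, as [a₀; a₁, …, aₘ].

[42; 1, 2, 2, 2, 1, 84]

a₀ = ⌊√1824⌋ = 42.
With m₀=0, d₀=1 and mₖ₊₁ = dₖaₖ − mₖ, dₖ₊₁ = (n − mₖ₊₁²)/dₖ, aₖ₊₁ = ⌊(a₀+mₖ₊₁)/dₖ₊₁⌋:
  k=1: m=42, d=60, a=1
  k=2: m=18, d=25, a=2
  k=3: m=32, d=32, a=2
  k=4: m=32, d=25, a=2
  k=5: m=18, d=60, a=1
  k=6: m=42, d=1, a=84
d=1 and a=2a₀=84 at k=6, so the next step gives (m, d) = (42, 60) again — its k=1 value — and the period has length 6.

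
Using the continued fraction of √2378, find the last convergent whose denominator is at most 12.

195/4

√2378 = [48; 1, 3, 3, 1, 96, …] (period length 5).
Convergents:
  p_0/q_0 = 48/1
  p_1/q_1 = 49/1
  p_2/q_2 = 195/4
  p_3/q_3 = 634/13
q_2 = 4 ≤ 12 < 13 = q_3, so the answer is 195/4.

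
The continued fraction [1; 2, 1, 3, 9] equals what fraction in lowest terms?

Using pₖ = aₖpₖ₋₁ + pₖ₋₂ and qₖ = aₖqₖ₋₁ + qₖ₋₂:
  k=0: a=1, p=1, q=1
  k=1: a=2, p=3, q=2
  k=2: a=1, p=4, q=3
  k=3: a=3, p=15, q=11
  k=4: a=9, p=139, q=102

139/102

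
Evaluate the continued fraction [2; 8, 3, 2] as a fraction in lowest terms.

123/58

Fold from the inside: start with 2/1.
  3 + 1/2 = 7/2
  8 + 2/7 = 58/7
  2 + 7/58 = 123/58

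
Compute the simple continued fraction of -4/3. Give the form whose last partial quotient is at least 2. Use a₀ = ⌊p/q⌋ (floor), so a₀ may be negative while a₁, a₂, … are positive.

[-2; 1, 2]

-4 = -2·3 + 2
3 = 1·2 + 1
2 = 2·1 + 0  (stop)
So -4/3 = [-2; 1, 2].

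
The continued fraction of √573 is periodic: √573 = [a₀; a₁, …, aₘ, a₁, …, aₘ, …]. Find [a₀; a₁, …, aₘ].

[23; 1, 14, 1, 46]

a₀ = ⌊√573⌋ = 23.
With m₀=0, d₀=1 and mₖ₊₁ = dₖaₖ − mₖ, dₖ₊₁ = (n − mₖ₊₁²)/dₖ, aₖ₊₁ = ⌊(a₀+mₖ₊₁)/dₖ₊₁⌋:
  k=1: m=23, d=44, a=1
  k=2: m=21, d=3, a=14
  k=3: m=21, d=44, a=1
  k=4: m=23, d=1, a=46
d=1 and a=2a₀=46 at k=4, so the next step gives (m, d) = (23, 44) again — its k=1 value — and the period has length 4.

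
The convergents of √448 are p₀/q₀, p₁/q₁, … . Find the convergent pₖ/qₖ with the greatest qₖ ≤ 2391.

√448 = [21; 6, 42, …] (period length 2).
Convergents:
  p_0/q_0 = 21/1
  p_1/q_1 = 127/6
  p_2/q_2 = 5355/253
  p_3/q_3 = 32257/1524
  p_4/q_4 = 1360149/64261
q_3 = 1524 ≤ 2391 < 64261 = q_4, so the answer is 32257/1524.

32257/1524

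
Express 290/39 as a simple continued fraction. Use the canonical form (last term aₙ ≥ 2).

[7; 2, 3, 2, 2]

290 = 7·39 + 17
39 = 2·17 + 5
17 = 3·5 + 2
5 = 2·2 + 1
2 = 2·1 + 0  (stop)
So 290/39 = [7; 2, 3, 2, 2].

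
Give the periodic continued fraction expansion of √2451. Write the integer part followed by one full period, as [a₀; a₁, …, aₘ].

[49; 1, 1, 32, 1, 1, 98]

a₀ = ⌊√2451⌋ = 49.
With m₀=0, d₀=1 and mₖ₊₁ = dₖaₖ − mₖ, dₖ₊₁ = (n − mₖ₊₁²)/dₖ, aₖ₊₁ = ⌊(a₀+mₖ₊₁)/dₖ₊₁⌋:
  k=1: m=49, d=50, a=1
  k=2: m=1, d=49, a=1
  k=3: m=48, d=3, a=32
  k=4: m=48, d=49, a=1
  k=5: m=1, d=50, a=1
  k=6: m=49, d=1, a=98
d=1 and a=2a₀=98 at k=6, so the next step gives (m, d) = (49, 50) again — its k=1 value — and the period has length 6.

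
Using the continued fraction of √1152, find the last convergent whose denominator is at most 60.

√1152 = [33; 1, 15, 1, 66, …] (period length 4).
Convergents:
  p_0/q_0 = 33/1
  p_1/q_1 = 34/1
  p_2/q_2 = 543/16
  p_3/q_3 = 577/17
  p_4/q_4 = 38625/1138
q_3 = 17 ≤ 60 < 1138 = q_4, so the answer is 577/17.

577/17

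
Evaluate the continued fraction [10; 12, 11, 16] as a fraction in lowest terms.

Using pₖ = aₖpₖ₋₁ + pₖ₋₂ and qₖ = aₖqₖ₋₁ + qₖ₋₂:
  k=0: a=10, p=10, q=1
  k=1: a=12, p=121, q=12
  k=2: a=11, p=1341, q=133
  k=3: a=16, p=21577, q=2140

21577/2140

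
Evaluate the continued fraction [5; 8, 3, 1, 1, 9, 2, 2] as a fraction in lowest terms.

Using pₖ = aₖpₖ₋₁ + pₖ₋₂ and qₖ = aₖqₖ₋₁ + qₖ₋₂:
  k=0: a=5, p=5, q=1
  k=1: a=8, p=41, q=8
  k=2: a=3, p=128, q=25
  k=3: a=1, p=169, q=33
  k=4: a=1, p=297, q=58
  k=5: a=9, p=2842, q=555
  k=6: a=2, p=5981, q=1168
  k=7: a=2, p=14804, q=2891

14804/2891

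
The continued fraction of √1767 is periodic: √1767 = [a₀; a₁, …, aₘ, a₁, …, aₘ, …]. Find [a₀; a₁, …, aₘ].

[42; 28, 84]

a₀ = ⌊√1767⌋ = 42.
With m₀=0, d₀=1 and mₖ₊₁ = dₖaₖ − mₖ, dₖ₊₁ = (n − mₖ₊₁²)/dₖ, aₖ₊₁ = ⌊(a₀+mₖ₊₁)/dₖ₊₁⌋:
  k=1: m=42, d=3, a=28
  k=2: m=42, d=1, a=84
d=1 and a=2a₀=84 at k=2, so the next step gives (m, d) = (42, 3) again — its k=1 value — and the period has length 2.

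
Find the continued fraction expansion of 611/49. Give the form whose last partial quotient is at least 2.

611 = 12·49 + 23
49 = 2·23 + 3
23 = 7·3 + 2
3 = 1·2 + 1
2 = 2·1 + 0  (stop)
So 611/49 = [12; 2, 7, 1, 2].

[12; 2, 7, 1, 2]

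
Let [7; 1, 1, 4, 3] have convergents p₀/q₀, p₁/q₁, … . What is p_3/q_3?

Using pₖ = aₖpₖ₋₁ + pₖ₋₂, qₖ = aₖqₖ₋₁ + qₖ₋₂ (with p₋₁=1, p₋₂=0, q₋₁=0, q₋₂=1):
  k=0: a=7, p=7, q=1
  k=1: a=1, p=8, q=1
  k=2: a=1, p=15, q=2
  k=3: a=4, p=68, q=9

68/9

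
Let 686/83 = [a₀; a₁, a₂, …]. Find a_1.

686 = 8·83 + 22   →  a_0 = 8
83 = 3·22 + 17   →  a_1 = 3

3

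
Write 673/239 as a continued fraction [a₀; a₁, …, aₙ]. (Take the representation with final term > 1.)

[2; 1, 4, 2, 3, 6]

673 = 2·239 + 195
239 = 1·195 + 44
195 = 4·44 + 19
44 = 2·19 + 6
19 = 3·6 + 1
6 = 6·1 + 0  (stop)
So 673/239 = [2; 1, 4, 2, 3, 6].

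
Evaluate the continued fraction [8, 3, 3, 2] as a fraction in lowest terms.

191/23

Fold from the inside: start with 2/1.
  3 + 1/2 = 7/2
  3 + 2/7 = 23/7
  8 + 7/23 = 191/23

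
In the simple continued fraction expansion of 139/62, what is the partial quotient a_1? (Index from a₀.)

139 = 2·62 + 15   →  a_0 = 2
62 = 4·15 + 2   →  a_1 = 4

4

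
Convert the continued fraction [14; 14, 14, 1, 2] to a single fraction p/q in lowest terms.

8710/619

Fold from the inside: start with 2/1.
  1 + 1/2 = 3/2
  14 + 2/3 = 44/3
  14 + 3/44 = 619/44
  14 + 44/619 = 8710/619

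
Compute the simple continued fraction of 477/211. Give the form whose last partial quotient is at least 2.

477 = 2×211 + 55
211 = 3×55 + 46
55 = 1×46 + 9
46 = 5×9 + 1
9 = 9×1 + 0  (stop)
So 477/211 = [2; 3, 1, 5, 9].

[2; 3, 1, 5, 9]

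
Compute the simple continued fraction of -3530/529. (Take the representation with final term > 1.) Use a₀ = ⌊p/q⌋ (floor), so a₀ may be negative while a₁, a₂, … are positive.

-3530 = -7*529 + 173
529 = 3*173 + 10
173 = 17*10 + 3
10 = 3*3 + 1
3 = 3*1 + 0  (stop)
So -3530/529 = [-7; 3, 17, 3, 3].

[-7; 3, 17, 3, 3]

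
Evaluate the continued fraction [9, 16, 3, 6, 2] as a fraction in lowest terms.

6062/669

Fold from the inside: start with 2/1.
  6 + 1/2 = 13/2
  3 + 2/13 = 41/13
  16 + 13/41 = 669/41
  9 + 41/669 = 6062/669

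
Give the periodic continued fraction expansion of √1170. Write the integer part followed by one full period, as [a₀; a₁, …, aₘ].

[34; 4, 1, 6, 1, 4, 68]

a₀ = ⌊√1170⌋ = 34.
With m₀=0, d₀=1 and mₖ₊₁ = dₖaₖ − mₖ, dₖ₊₁ = (n − mₖ₊₁²)/dₖ, aₖ₊₁ = ⌊(a₀+mₖ₊₁)/dₖ₊₁⌋:
  k=1: m=34, d=14, a=4
  k=2: m=22, d=49, a=1
  k=3: m=27, d=9, a=6
  k=4: m=27, d=49, a=1
  k=5: m=22, d=14, a=4
  k=6: m=34, d=1, a=68
d=1 and a=2a₀=68 at k=6, so the next step gives (m, d) = (34, 14) again — its k=1 value — and the period has length 6.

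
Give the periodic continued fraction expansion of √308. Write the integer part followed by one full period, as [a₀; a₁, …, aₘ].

[17; 1, 1, 4, 1, 1, 34]

a₀ = ⌊√308⌋ = 17.
With m₀=0, d₀=1 and mₖ₊₁ = dₖaₖ − mₖ, dₖ₊₁ = (n − mₖ₊₁²)/dₖ, aₖ₊₁ = ⌊(a₀+mₖ₊₁)/dₖ₊₁⌋:
  k=1: m=17, d=19, a=1
  k=2: m=2, d=16, a=1
  k=3: m=14, d=7, a=4
  k=4: m=14, d=16, a=1
  k=5: m=2, d=19, a=1
  k=6: m=17, d=1, a=34
d=1 and a=2a₀=34 at k=6, so the next step gives (m, d) = (17, 19) again — its k=1 value — and the period has length 6.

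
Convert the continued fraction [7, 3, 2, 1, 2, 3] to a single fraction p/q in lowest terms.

664/91

Using pₖ = aₖpₖ₋₁ + pₖ₋₂ and qₖ = aₖqₖ₋₁ + qₖ₋₂:
  k=0: a=7, p=7, q=1
  k=1: a=3, p=22, q=3
  k=2: a=2, p=51, q=7
  k=3: a=1, p=73, q=10
  k=4: a=2, p=197, q=27
  k=5: a=3, p=664, q=91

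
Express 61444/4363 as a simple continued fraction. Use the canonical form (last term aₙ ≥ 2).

[14; 12, 19, 19]

61444 = 14·4363 + 362
4363 = 12·362 + 19
362 = 19·19 + 1
19 = 19·1 + 0  (stop)
So 61444/4363 = [14; 12, 19, 19].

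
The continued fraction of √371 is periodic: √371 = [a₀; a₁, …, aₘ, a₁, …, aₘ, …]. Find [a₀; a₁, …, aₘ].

[19; 3, 1, 4, 1, 3, 38]

a₀ = ⌊√371⌋ = 19.
With m₀=0, d₀=1 and mₖ₊₁ = dₖaₖ − mₖ, dₖ₊₁ = (n − mₖ₊₁²)/dₖ, aₖ₊₁ = ⌊(a₀+mₖ₊₁)/dₖ₊₁⌋:
  k=1: m=19, d=10, a=3
  k=2: m=11, d=25, a=1
  k=3: m=14, d=7, a=4
  k=4: m=14, d=25, a=1
  k=5: m=11, d=10, a=3
  k=6: m=19, d=1, a=38
d=1 and a=2a₀=38 at k=6, so the next step gives (m, d) = (19, 10) again — its k=1 value — and the period has length 6.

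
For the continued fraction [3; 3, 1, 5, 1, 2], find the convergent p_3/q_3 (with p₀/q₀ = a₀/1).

Using pₖ = aₖpₖ₋₁ + pₖ₋₂, qₖ = aₖqₖ₋₁ + qₖ₋₂ (with p₋₁=1, p₋₂=0, q₋₁=0, q₋₂=1):
  k=0: a=3, p=3, q=1
  k=1: a=3, p=10, q=3
  k=2: a=1, p=13, q=4
  k=3: a=5, p=75, q=23

75/23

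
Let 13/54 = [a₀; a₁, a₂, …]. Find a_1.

13 = 0·54 + 13   →  a_0 = 0
54 = 4·13 + 2   →  a_1 = 4

4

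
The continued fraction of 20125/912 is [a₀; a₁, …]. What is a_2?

1

20125 = 22·912 + 61   →  a_0 = 22
912 = 14·61 + 58   →  a_1 = 14
61 = 1·58 + 3   →  a_2 = 1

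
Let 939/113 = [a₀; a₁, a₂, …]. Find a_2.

4

939 = 8·113 + 35   →  a_0 = 8
113 = 3·35 + 8   →  a_1 = 3
35 = 4·8 + 3   →  a_2 = 4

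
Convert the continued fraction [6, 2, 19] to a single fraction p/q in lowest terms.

Fold from the inside: start with 19/1.
  2 + 1/19 = 39/19
  6 + 19/39 = 253/39

253/39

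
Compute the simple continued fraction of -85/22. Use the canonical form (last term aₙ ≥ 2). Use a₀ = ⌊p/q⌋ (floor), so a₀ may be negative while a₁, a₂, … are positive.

-85 = -4×22 + 3
22 = 7×3 + 1
3 = 3×1 + 0  (stop)
So -85/22 = [-4; 7, 3].

[-4; 7, 3]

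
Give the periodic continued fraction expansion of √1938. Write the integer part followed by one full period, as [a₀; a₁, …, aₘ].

[44; 44, 88]

a₀ = ⌊√1938⌋ = 44.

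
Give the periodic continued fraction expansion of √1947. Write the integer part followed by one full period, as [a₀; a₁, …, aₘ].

a₀ = ⌊√1947⌋ = 44.
With m₀=0, d₀=1 and mₖ₊₁ = dₖaₖ − mₖ, dₖ₊₁ = (n − mₖ₊₁²)/dₖ, aₖ₊₁ = ⌊(a₀+mₖ₊₁)/dₖ₊₁⌋:
  k=1: m=44, d=11, a=8
  k=2: m=44, d=1, a=88
d=1 and a=2a₀=88 at k=2, so the next step gives (m, d) = (44, 11) again — its k=1 value — and the period has length 2.

[44; 8, 88]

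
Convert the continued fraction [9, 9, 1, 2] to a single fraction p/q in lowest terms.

264/29

Fold from the inside: start with 2/1.
  1 + 1/2 = 3/2
  9 + 2/3 = 29/3
  9 + 3/29 = 264/29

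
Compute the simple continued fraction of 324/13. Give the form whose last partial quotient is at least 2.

[24; 1, 12]

324 = 24×13 + 12
13 = 1×12 + 1
12 = 12×1 + 0  (stop)
So 324/13 = [24; 1, 12].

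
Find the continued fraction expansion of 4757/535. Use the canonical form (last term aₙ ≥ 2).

[8; 1, 8, 4, 2, 6]

4757 = 8*535 + 477
535 = 1*477 + 58
477 = 8*58 + 13
58 = 4*13 + 6
13 = 2*6 + 1
6 = 6*1 + 0  (stop)
So 4757/535 = [8; 1, 8, 4, 2, 6].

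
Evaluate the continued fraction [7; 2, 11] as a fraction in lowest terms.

172/23

Using pₖ = aₖpₖ₋₁ + pₖ₋₂ and qₖ = aₖqₖ₋₁ + qₖ₋₂:
  k=0: a=7, p=7, q=1
  k=1: a=2, p=15, q=2
  k=2: a=11, p=172, q=23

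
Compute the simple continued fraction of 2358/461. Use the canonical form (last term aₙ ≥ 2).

[5; 8, 1, 2, 3, 5]

2358 = 5×461 + 53
461 = 8×53 + 37
53 = 1×37 + 16
37 = 2×16 + 5
16 = 3×5 + 1
5 = 5×1 + 0  (stop)
So 2358/461 = [5; 8, 1, 2, 3, 5].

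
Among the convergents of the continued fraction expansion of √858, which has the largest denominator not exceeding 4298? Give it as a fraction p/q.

√858 = [29; 3, 2, 3, 58, …] (period length 4).
Convergents:
  p_0/q_0 = 29/1
  p_1/q_1 = 88/3
  p_2/q_2 = 205/7
  p_3/q_3 = 703/24
  p_4/q_4 = 40979/1399
  p_5/q_5 = 123640/4221
  p_6/q_6 = 288259/9841
q_5 = 4221 ≤ 4298 < 9841 = q_6, so the answer is 123640/4221.

123640/4221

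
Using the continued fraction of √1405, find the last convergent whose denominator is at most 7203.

√1405 = [37; 2, 14, 2, 74, …] (period length 4).
Convergents:
  p_0/q_0 = 37/1
  p_1/q_1 = 75/2
  p_2/q_2 = 1087/29
  p_3/q_3 = 2249/60
  p_4/q_4 = 167513/4469
  p_5/q_5 = 337275/8998
q_4 = 4469 ≤ 7203 < 8998 = q_5, so the answer is 167513/4469.

167513/4469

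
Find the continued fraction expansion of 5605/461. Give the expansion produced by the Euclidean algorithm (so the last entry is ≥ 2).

5605 = 12×461 + 73
461 = 6×73 + 23
73 = 3×23 + 4
23 = 5×4 + 3
4 = 1×3 + 1
3 = 3×1 + 0  (stop)
So 5605/461 = [12; 6, 3, 5, 1, 3].

[12; 6, 3, 5, 1, 3]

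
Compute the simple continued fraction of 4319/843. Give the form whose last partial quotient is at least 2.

4319 = 5×843 + 104
843 = 8×104 + 11
104 = 9×11 + 5
11 = 2×5 + 1
5 = 5×1 + 0  (stop)
So 4319/843 = [5; 8, 9, 2, 5].

[5; 8, 9, 2, 5]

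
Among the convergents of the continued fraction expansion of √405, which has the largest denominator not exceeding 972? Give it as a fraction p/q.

6460/321

√405 = [20; 8, 40, …] (period length 2).
Convergents:
  p_0/q_0 = 20/1
  p_1/q_1 = 161/8
  p_2/q_2 = 6460/321
  p_3/q_3 = 51841/2576
q_2 = 321 ≤ 972 < 2576 = q_3, so the answer is 6460/321.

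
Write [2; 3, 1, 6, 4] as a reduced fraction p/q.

253/112

Fold from the inside: start with 4/1.
  6 + 1/4 = 25/4
  1 + 4/25 = 29/25
  3 + 25/29 = 112/29
  2 + 29/112 = 253/112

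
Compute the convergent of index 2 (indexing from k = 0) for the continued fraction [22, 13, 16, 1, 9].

Using pₖ = aₖpₖ₋₁ + pₖ₋₂, qₖ = aₖqₖ₋₁ + qₖ₋₂ (with p₋₁=1, p₋₂=0, q₋₁=0, q₋₂=1):
  k=0: a=22, p=22, q=1
  k=1: a=13, p=287, q=13
  k=2: a=16, p=4614, q=209

4614/209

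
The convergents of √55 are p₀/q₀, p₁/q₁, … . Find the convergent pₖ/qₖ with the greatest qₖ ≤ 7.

√55 = [7; 2, 2, 2, 14, …] (period length 4).
Convergents:
  p_0/q_0 = 7/1
  p_1/q_1 = 15/2
  p_2/q_2 = 37/5
  p_3/q_3 = 89/12
q_2 = 5 ≤ 7 < 12 = q_3, so the answer is 37/5.

37/5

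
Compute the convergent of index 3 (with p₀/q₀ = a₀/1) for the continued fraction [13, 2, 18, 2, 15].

Using pₖ = aₖpₖ₋₁ + pₖ₋₂, qₖ = aₖqₖ₋₁ + qₖ₋₂ (with p₋₁=1, p₋₂=0, q₋₁=0, q₋₂=1):
  k=0: a=13, p=13, q=1
  k=1: a=2, p=27, q=2
  k=2: a=18, p=499, q=37
  k=3: a=2, p=1025, q=76

1025/76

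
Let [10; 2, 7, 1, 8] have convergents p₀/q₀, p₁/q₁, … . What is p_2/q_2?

157/15

Using pₖ = aₖpₖ₋₁ + pₖ₋₂, qₖ = aₖqₖ₋₁ + qₖ₋₂ (with p₋₁=1, p₋₂=0, q₋₁=0, q₋₂=1):
  k=0: a=10, p=10, q=1
  k=1: a=2, p=21, q=2
  k=2: a=7, p=157, q=15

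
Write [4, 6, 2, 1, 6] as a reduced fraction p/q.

Fold from the inside: start with 6/1.
  1 + 1/6 = 7/6
  2 + 6/7 = 20/7
  6 + 7/20 = 127/20
  4 + 20/127 = 528/127

528/127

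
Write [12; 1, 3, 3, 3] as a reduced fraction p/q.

549/43

Using pₖ = aₖpₖ₋₁ + pₖ₋₂ and qₖ = aₖqₖ₋₁ + qₖ₋₂:
  k=0: a=12, p=12, q=1
  k=1: a=1, p=13, q=1
  k=2: a=3, p=51, q=4
  k=3: a=3, p=166, q=13
  k=4: a=3, p=549, q=43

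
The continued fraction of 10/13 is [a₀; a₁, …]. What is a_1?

1

10 = 0·13 + 10   →  a_0 = 0
13 = 1·10 + 3   →  a_1 = 1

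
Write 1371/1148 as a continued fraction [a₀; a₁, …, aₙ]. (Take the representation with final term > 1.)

[1; 5, 6, 1, 3, 8]

1371 = 1*1148 + 223
1148 = 5*223 + 33
223 = 6*33 + 25
33 = 1*25 + 8
25 = 3*8 + 1
8 = 8*1 + 0  (stop)
So 1371/1148 = [1; 5, 6, 1, 3, 8].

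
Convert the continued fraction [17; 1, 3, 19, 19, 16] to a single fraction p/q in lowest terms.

Fold from the inside: start with 16/1.
  19 + 1/16 = 305/16
  19 + 16/305 = 5811/305
  3 + 305/5811 = 17738/5811
  1 + 5811/17738 = 23549/17738
  17 + 17738/23549 = 418071/23549

418071/23549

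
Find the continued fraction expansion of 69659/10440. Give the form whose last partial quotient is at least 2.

[6; 1, 2, 19, 3, 19, 3]

69659 = 6*10440 + 7019
10440 = 1*7019 + 3421
7019 = 2*3421 + 177
3421 = 19*177 + 58
177 = 3*58 + 3
58 = 19*3 + 1
3 = 3*1 + 0  (stop)
So 69659/10440 = [6; 1, 2, 19, 3, 19, 3].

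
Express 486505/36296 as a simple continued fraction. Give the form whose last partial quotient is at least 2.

[13; 2, 2, 10, 13, 3, 17]

486505 = 13*36296 + 14657
36296 = 2*14657 + 6982
14657 = 2*6982 + 693
6982 = 10*693 + 52
693 = 13*52 + 17
52 = 3*17 + 1
17 = 17*1 + 0  (stop)
So 486505/36296 = [13; 2, 2, 10, 13, 3, 17].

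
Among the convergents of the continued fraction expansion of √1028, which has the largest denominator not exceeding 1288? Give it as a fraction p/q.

√1028 = [32; 16, 64, …] (period length 2).
Convergents:
  p_0/q_0 = 32/1
  p_1/q_1 = 513/16
  p_2/q_2 = 32864/1025
  p_3/q_3 = 526337/16416
q_2 = 1025 ≤ 1288 < 16416 = q_3, so the answer is 32864/1025.

32864/1025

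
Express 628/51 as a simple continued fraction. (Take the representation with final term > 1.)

628 = 12×51 + 16
51 = 3×16 + 3
16 = 5×3 + 1
3 = 3×1 + 0  (stop)
So 628/51 = [12; 3, 5, 3].

[12; 3, 5, 3]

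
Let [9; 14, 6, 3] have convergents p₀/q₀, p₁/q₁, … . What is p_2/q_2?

771/85

Using pₖ = aₖpₖ₋₁ + pₖ₋₂, qₖ = aₖqₖ₋₁ + qₖ₋₂ (with p₋₁=1, p₋₂=0, q₋₁=0, q₋₂=1):
  k=0: a=9, p=9, q=1
  k=1: a=14, p=127, q=14
  k=2: a=6, p=771, q=85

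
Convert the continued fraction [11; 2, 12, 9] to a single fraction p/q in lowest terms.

2606/227

Fold from the inside: start with 9/1.
  12 + 1/9 = 109/9
  2 + 9/109 = 227/109
  11 + 109/227 = 2606/227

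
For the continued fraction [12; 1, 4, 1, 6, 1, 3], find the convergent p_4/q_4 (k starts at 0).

526/41

Using pₖ = aₖpₖ₋₁ + pₖ₋₂, qₖ = aₖqₖ₋₁ + qₖ₋₂ (with p₋₁=1, p₋₂=0, q₋₁=0, q₋₂=1):
  k=0: a=12, p=12, q=1
  k=1: a=1, p=13, q=1
  k=2: a=4, p=64, q=5
  k=3: a=1, p=77, q=6
  k=4: a=6, p=526, q=41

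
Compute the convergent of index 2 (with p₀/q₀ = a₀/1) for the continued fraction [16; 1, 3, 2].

Using pₖ = aₖpₖ₋₁ + pₖ₋₂, qₖ = aₖqₖ₋₁ + qₖ₋₂ (with p₋₁=1, p₋₂=0, q₋₁=0, q₋₂=1):
  k=0: a=16, p=16, q=1
  k=1: a=1, p=17, q=1
  k=2: a=3, p=67, q=4

67/4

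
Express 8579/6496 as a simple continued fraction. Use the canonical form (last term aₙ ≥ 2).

8579 = 1×6496 + 2083
6496 = 3×2083 + 247
2083 = 8×247 + 107
247 = 2×107 + 33
107 = 3×33 + 8
33 = 4×8 + 1
8 = 8×1 + 0  (stop)
So 8579/6496 = [1; 3, 8, 2, 3, 4, 8].

[1; 3, 8, 2, 3, 4, 8]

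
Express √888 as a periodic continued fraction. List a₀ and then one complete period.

[29; 1, 3, 1, 58]

a₀ = ⌊√888⌋ = 29.
With m₀=0, d₀=1 and mₖ₊₁ = dₖaₖ − mₖ, dₖ₊₁ = (n − mₖ₊₁²)/dₖ, aₖ₊₁ = ⌊(a₀+mₖ₊₁)/dₖ₊₁⌋:
  k=1: m=29, d=47, a=1
  k=2: m=18, d=12, a=3
  k=3: m=18, d=47, a=1
  k=4: m=29, d=1, a=58
d=1 and a=2a₀=58 at k=4, so the next step gives (m, d) = (29, 47) again — its k=1 value — and the period has length 4.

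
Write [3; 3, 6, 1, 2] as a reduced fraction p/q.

209/63

Using pₖ = aₖpₖ₋₁ + pₖ₋₂ and qₖ = aₖqₖ₋₁ + qₖ₋₂:
  k=0: a=3, p=3, q=1
  k=1: a=3, p=10, q=3
  k=2: a=6, p=63, q=19
  k=3: a=1, p=73, q=22
  k=4: a=2, p=209, q=63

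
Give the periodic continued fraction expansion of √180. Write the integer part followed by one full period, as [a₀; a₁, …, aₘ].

[13; 2, 2, 2, 26]

a₀ = ⌊√180⌋ = 13.
With m₀=0, d₀=1 and mₖ₊₁ = dₖaₖ − mₖ, dₖ₊₁ = (n − mₖ₊₁²)/dₖ, aₖ₊₁ = ⌊(a₀+mₖ₊₁)/dₖ₊₁⌋:
  k=1: m=13, d=11, a=2
  k=2: m=9, d=9, a=2
  k=3: m=9, d=11, a=2
  k=4: m=13, d=1, a=26
d=1 and a=2a₀=26 at k=4, so the next step gives (m, d) = (13, 11) again — its k=1 value — and the period has length 4.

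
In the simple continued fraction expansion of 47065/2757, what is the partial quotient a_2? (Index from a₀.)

47065 = 17·2757 + 196   →  a_0 = 17
2757 = 14·196 + 13   →  a_1 = 14
196 = 15·13 + 1   →  a_2 = 15

15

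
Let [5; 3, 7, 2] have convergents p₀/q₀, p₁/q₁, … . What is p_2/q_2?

Using pₖ = aₖpₖ₋₁ + pₖ₋₂, qₖ = aₖqₖ₋₁ + qₖ₋₂ (with p₋₁=1, p₋₂=0, q₋₁=0, q₋₂=1):
  k=0: a=5, p=5, q=1
  k=1: a=3, p=16, q=3
  k=2: a=7, p=117, q=22

117/22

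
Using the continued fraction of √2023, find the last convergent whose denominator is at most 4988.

182115/4049

√2023 = [44; 1, 43, 1, 88, …] (period length 4).
Convergents:
  p_0/q_0 = 44/1
  p_1/q_1 = 45/1
  p_2/q_2 = 1979/44
  p_3/q_3 = 2024/45
  p_4/q_4 = 180091/4004
  p_5/q_5 = 182115/4049
  p_6/q_6 = 8011036/178111
q_5 = 4049 ≤ 4988 < 178111 = q_6, so the answer is 182115/4049.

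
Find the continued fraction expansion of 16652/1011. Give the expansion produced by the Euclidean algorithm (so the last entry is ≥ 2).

16652 = 16·1011 + 476
1011 = 2·476 + 59
476 = 8·59 + 4
59 = 14·4 + 3
4 = 1·3 + 1
3 = 3·1 + 0  (stop)
So 16652/1011 = [16; 2, 8, 14, 1, 3].

[16; 2, 8, 14, 1, 3]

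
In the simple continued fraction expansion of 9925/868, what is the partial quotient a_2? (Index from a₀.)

9925 = 11·868 + 377   →  a_0 = 11
868 = 2·377 + 114   →  a_1 = 2
377 = 3·114 + 35   →  a_2 = 3

3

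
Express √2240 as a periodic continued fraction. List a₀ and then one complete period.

[47; 3, 23, 3, 94]

a₀ = ⌊√2240⌋ = 47.
With m₀=0, d₀=1 and mₖ₊₁ = dₖaₖ − mₖ, dₖ₊₁ = (n − mₖ₊₁²)/dₖ, aₖ₊₁ = ⌊(a₀+mₖ₊₁)/dₖ₊₁⌋:
  k=1: m=47, d=31, a=3
  k=2: m=46, d=4, a=23
  k=3: m=46, d=31, a=3
  k=4: m=47, d=1, a=94
d=1 and a=2a₀=94 at k=4, so the next step gives (m, d) = (47, 31) again — its k=1 value — and the period has length 4.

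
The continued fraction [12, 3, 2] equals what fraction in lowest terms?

86/7

Fold from the inside: start with 2/1.
  3 + 1/2 = 7/2
  12 + 2/7 = 86/7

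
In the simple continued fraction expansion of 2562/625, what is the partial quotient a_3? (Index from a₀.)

2

2562 = 4·625 + 62   →  a_0 = 4
625 = 10·62 + 5   →  a_1 = 10
62 = 12·5 + 2   →  a_2 = 12
5 = 2·2 + 1   →  a_3 = 2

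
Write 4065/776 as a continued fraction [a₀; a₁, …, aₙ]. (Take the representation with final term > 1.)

4065 = 5·776 + 185
776 = 4·185 + 36
185 = 5·36 + 5
36 = 7·5 + 1
5 = 5·1 + 0  (stop)
So 4065/776 = [5; 4, 5, 7, 5].

[5; 4, 5, 7, 5]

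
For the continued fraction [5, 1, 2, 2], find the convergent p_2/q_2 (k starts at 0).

17/3

Using pₖ = aₖpₖ₋₁ + pₖ₋₂, qₖ = aₖqₖ₋₁ + qₖ₋₂ (with p₋₁=1, p₋₂=0, q₋₁=0, q₋₂=1):
  k=0: a=5, p=5, q=1
  k=1: a=1, p=6, q=1
  k=2: a=2, p=17, q=3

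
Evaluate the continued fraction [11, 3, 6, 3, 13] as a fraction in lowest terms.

Fold from the inside: start with 13/1.
  3 + 1/13 = 40/13
  6 + 13/40 = 253/40
  3 + 40/253 = 799/253
  11 + 253/799 = 9042/799

9042/799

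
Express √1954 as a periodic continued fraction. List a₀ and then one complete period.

a₀ = ⌊√1954⌋ = 44.
With m₀=0, d₀=1 and mₖ₊₁ = dₖaₖ − mₖ, dₖ₊₁ = (n − mₖ₊₁²)/dₖ, aₖ₊₁ = ⌊(a₀+mₖ₊₁)/dₖ₊₁⌋:
  k=1: m=44, d=18, a=4
  k=2: m=28, d=65, a=1
  k=3: m=37, d=9, a=9
  k=4: m=44, d=2, a=44
  k=5: m=44, d=9, a=9
  k=6: m=37, d=65, a=1
  k=7: m=28, d=18, a=4
  k=8: m=44, d=1, a=88
d=1 and a=2a₀=88 at k=8, so the next step gives (m, d) = (44, 18) again — its k=1 value — and the period has length 8.

[44; 4, 1, 9, 44, 9, 1, 4, 88]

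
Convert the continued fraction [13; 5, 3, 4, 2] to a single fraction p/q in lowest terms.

Fold from the inside: start with 2/1.
  4 + 1/2 = 9/2
  3 + 2/9 = 29/9
  5 + 9/29 = 154/29
  13 + 29/154 = 2031/154

2031/154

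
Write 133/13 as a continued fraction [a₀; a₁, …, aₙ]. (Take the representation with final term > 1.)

133 = 10*13 + 3
13 = 4*3 + 1
3 = 3*1 + 0  (stop)
So 133/13 = [10; 4, 3].

[10; 4, 3]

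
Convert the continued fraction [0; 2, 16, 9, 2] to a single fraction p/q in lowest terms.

Using pₖ = aₖpₖ₋₁ + pₖ₋₂ and qₖ = aₖqₖ₋₁ + qₖ₋₂:
  k=0: a=0, p=0, q=1
  k=1: a=2, p=1, q=2
  k=2: a=16, p=16, q=33
  k=3: a=9, p=145, q=299
  k=4: a=2, p=306, q=631

306/631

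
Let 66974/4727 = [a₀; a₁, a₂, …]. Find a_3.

66974 = 14·4727 + 796   →  a_0 = 14
4727 = 5·796 + 747   →  a_1 = 5
796 = 1·747 + 49   →  a_2 = 1
747 = 15·49 + 12   →  a_3 = 15

15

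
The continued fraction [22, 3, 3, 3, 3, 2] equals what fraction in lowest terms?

5598/251

Fold from the inside: start with 2/1.
  3 + 1/2 = 7/2
  3 + 2/7 = 23/7
  3 + 7/23 = 76/23
  3 + 23/76 = 251/76
  22 + 76/251 = 5598/251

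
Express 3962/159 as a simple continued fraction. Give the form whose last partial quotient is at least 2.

3962 = 24·159 + 146
159 = 1·146 + 13
146 = 11·13 + 3
13 = 4·3 + 1
3 = 3·1 + 0  (stop)
So 3962/159 = [24; 1, 11, 4, 3].

[24; 1, 11, 4, 3]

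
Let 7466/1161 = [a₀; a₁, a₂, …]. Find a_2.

7466 = 6·1161 + 500   →  a_0 = 6
1161 = 2·500 + 161   →  a_1 = 2
500 = 3·161 + 17   →  a_2 = 3

3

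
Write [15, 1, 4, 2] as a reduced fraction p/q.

174/11

Using pₖ = aₖpₖ₋₁ + pₖ₋₂ and qₖ = aₖqₖ₋₁ + qₖ₋₂:
  k=0: a=15, p=15, q=1
  k=1: a=1, p=16, q=1
  k=2: a=4, p=79, q=5
  k=3: a=2, p=174, q=11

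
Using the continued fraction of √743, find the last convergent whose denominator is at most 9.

√743 = [27; 3, 1, 7, 27, 7, 1, 3, 54, …] (period length 8).
Convergents:
  p_0/q_0 = 27/1
  p_1/q_1 = 82/3
  p_2/q_2 = 109/4
  p_3/q_3 = 845/31
q_2 = 4 ≤ 9 < 31 = q_3, so the answer is 109/4.

109/4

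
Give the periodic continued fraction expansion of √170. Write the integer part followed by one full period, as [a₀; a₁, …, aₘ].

[13; 26]

a₀ = ⌊√170⌋ = 13.
With m₀=0, d₀=1 and mₖ₊₁ = dₖaₖ − mₖ, dₖ₊₁ = (n − mₖ₊₁²)/dₖ, aₖ₊₁ = ⌊(a₀+mₖ₊₁)/dₖ₊₁⌋:
  k=1: m=13, d=1, a=26
d=1 and a=2a₀=26 at k=1, so the next step gives (m, d) = (13, 1) again — its k=1 value — and the period has length 1.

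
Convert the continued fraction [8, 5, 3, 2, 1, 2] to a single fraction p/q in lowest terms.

Fold from the inside: start with 2/1.
  1 + 1/2 = 3/2
  2 + 2/3 = 8/3
  3 + 3/8 = 27/8
  5 + 8/27 = 143/27
  8 + 27/143 = 1171/143

1171/143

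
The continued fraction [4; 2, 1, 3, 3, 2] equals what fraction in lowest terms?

362/83

Using pₖ = aₖpₖ₋₁ + pₖ₋₂ and qₖ = aₖqₖ₋₁ + qₖ₋₂:
  k=0: a=4, p=4, q=1
  k=1: a=2, p=9, q=2
  k=2: a=1, p=13, q=3
  k=3: a=3, p=48, q=11
  k=4: a=3, p=157, q=36
  k=5: a=2, p=362, q=83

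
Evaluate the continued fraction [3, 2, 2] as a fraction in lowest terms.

Fold from the inside: start with 2/1.
  2 + 1/2 = 5/2
  3 + 2/5 = 17/5

17/5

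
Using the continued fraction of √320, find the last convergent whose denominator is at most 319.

5617/314

√320 = [17; 1, 7, 1, 34, …] (period length 4).
Convergents:
  p_0/q_0 = 17/1
  p_1/q_1 = 18/1
  p_2/q_2 = 143/8
  p_3/q_3 = 161/9
  p_4/q_4 = 5617/314
  p_5/q_5 = 5778/323
q_4 = 314 ≤ 319 < 323 = q_5, so the answer is 5617/314.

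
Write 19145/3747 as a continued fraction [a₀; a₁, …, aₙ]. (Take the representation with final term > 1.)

19145 = 5·3747 + 410
3747 = 9·410 + 57
410 = 7·57 + 11
57 = 5·11 + 2
11 = 5·2 + 1
2 = 2·1 + 0  (stop)
So 19145/3747 = [5; 9, 7, 5, 5, 2].

[5; 9, 7, 5, 5, 2]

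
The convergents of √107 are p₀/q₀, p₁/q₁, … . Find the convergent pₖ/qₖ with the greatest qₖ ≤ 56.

√107 = [10; 2, 1, 9, 1, 2, 20, …] (period length 6).
Convergents:
  p_0/q_0 = 10/1
  p_1/q_1 = 21/2
  p_2/q_2 = 31/3
  p_3/q_3 = 300/29
  p_4/q_4 = 331/32
  p_5/q_5 = 962/93
q_4 = 32 ≤ 56 < 93 = q_5, so the answer is 331/32.

331/32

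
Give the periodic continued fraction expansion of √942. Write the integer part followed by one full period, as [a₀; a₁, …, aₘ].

[30; 1, 2, 4, 20, 4, 2, 1, 60]

a₀ = ⌊√942⌋ = 30.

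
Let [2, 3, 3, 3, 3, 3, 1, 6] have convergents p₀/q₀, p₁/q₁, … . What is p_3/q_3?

76/33

Using pₖ = aₖpₖ₋₁ + pₖ₋₂, qₖ = aₖqₖ₋₁ + qₖ₋₂ (with p₋₁=1, p₋₂=0, q₋₁=0, q₋₂=1):
  k=0: a=2, p=2, q=1
  k=1: a=3, p=7, q=3
  k=2: a=3, p=23, q=10
  k=3: a=3, p=76, q=33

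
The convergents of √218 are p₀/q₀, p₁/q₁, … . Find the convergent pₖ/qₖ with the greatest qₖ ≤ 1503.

7471/506

√218 = [14; 1, 3, 3, 1, 28, …] (period length 5).
Convergents:
  p_0/q_0 = 14/1
  p_1/q_1 = 15/1
  p_2/q_2 = 59/4
  p_3/q_3 = 192/13
  p_4/q_4 = 251/17
  p_5/q_5 = 7220/489
  p_6/q_6 = 7471/506
  p_7/q_7 = 29633/2007
q_6 = 506 ≤ 1503 < 2007 = q_7, so the answer is 7471/506.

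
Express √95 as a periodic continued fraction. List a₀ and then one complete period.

a₀ = ⌊√95⌋ = 9.
With m₀=0, d₀=1 and mₖ₊₁ = dₖaₖ − mₖ, dₖ₊₁ = (n − mₖ₊₁²)/dₖ, aₖ₊₁ = ⌊(a₀+mₖ₊₁)/dₖ₊₁⌋:
  k=1: m=9, d=14, a=1
  k=2: m=5, d=5, a=2
  k=3: m=5, d=14, a=1
  k=4: m=9, d=1, a=18
d=1 and a=2a₀=18 at k=4, so the next step gives (m, d) = (9, 14) again — its k=1 value — and the period has length 4.

[9; 1, 2, 1, 18]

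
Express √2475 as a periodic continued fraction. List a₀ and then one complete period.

[49; 1, 2, 1, 98]

a₀ = ⌊√2475⌋ = 49.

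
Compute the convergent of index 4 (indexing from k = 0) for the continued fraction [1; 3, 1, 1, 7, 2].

68/53

Using pₖ = aₖpₖ₋₁ + pₖ₋₂, qₖ = aₖqₖ₋₁ + qₖ₋₂ (with p₋₁=1, p₋₂=0, q₋₁=0, q₋₂=1):
  k=0: a=1, p=1, q=1
  k=1: a=3, p=4, q=3
  k=2: a=1, p=5, q=4
  k=3: a=1, p=9, q=7
  k=4: a=7, p=68, q=53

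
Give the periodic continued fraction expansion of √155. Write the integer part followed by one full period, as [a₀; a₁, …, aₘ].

[12; 2, 4, 2, 24]

a₀ = ⌊√155⌋ = 12.
With m₀=0, d₀=1 and mₖ₊₁ = dₖaₖ − mₖ, dₖ₊₁ = (n − mₖ₊₁²)/dₖ, aₖ₊₁ = ⌊(a₀+mₖ₊₁)/dₖ₊₁⌋:
  k=1: m=12, d=11, a=2
  k=2: m=10, d=5, a=4
  k=3: m=10, d=11, a=2
  k=4: m=12, d=1, a=24
d=1 and a=2a₀=24 at k=4, so the next step gives (m, d) = (12, 11) again — its k=1 value — and the period has length 4.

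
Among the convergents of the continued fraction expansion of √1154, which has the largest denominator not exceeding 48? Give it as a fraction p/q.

√1154 = [33; 1, 32, 1, 66, …] (period length 4).
Convergents:
  p_0/q_0 = 33/1
  p_1/q_1 = 34/1
  p_2/q_2 = 1121/33
  p_3/q_3 = 1155/34
  p_4/q_4 = 77351/2277
q_3 = 34 ≤ 48 < 2277 = q_4, so the answer is 1155/34.

1155/34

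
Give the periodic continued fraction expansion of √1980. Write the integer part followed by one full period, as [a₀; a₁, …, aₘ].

[44; 2, 88]

a₀ = ⌊√1980⌋ = 44.
With m₀=0, d₀=1 and mₖ₊₁ = dₖaₖ − mₖ, dₖ₊₁ = (n − mₖ₊₁²)/dₖ, aₖ₊₁ = ⌊(a₀+mₖ₊₁)/dₖ₊₁⌋:
  k=1: m=44, d=44, a=2
  k=2: m=44, d=1, a=88
d=1 and a=2a₀=88 at k=2, so the next step gives (m, d) = (44, 44) again — its k=1 value — and the period has length 2.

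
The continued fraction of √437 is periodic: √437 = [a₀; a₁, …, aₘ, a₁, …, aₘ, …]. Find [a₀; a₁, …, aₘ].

[20; 1, 9, 2, 9, 1, 40]

a₀ = ⌊√437⌋ = 20.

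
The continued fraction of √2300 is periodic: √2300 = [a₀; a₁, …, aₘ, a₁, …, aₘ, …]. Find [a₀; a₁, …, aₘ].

a₀ = ⌊√2300⌋ = 47.
With m₀=0, d₀=1 and mₖ₊₁ = dₖaₖ − mₖ, dₖ₊₁ = (n − mₖ₊₁²)/dₖ, aₖ₊₁ = ⌊(a₀+mₖ₊₁)/dₖ₊₁⌋:
  k=1: m=47, d=91, a=1
  k=2: m=44, d=4, a=22
  k=3: m=44, d=91, a=1
  k=4: m=47, d=1, a=94
d=1 and a=2a₀=94 at k=4, so the next step gives (m, d) = (47, 91) again — its k=1 value — and the period has length 4.

[47; 1, 22, 1, 94]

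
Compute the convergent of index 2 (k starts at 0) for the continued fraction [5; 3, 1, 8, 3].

21/4

Using pₖ = aₖpₖ₋₁ + pₖ₋₂, qₖ = aₖqₖ₋₁ + qₖ₋₂ (with p₋₁=1, p₋₂=0, q₋₁=0, q₋₂=1):
  k=0: a=5, p=5, q=1
  k=1: a=3, p=16, q=3
  k=2: a=1, p=21, q=4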